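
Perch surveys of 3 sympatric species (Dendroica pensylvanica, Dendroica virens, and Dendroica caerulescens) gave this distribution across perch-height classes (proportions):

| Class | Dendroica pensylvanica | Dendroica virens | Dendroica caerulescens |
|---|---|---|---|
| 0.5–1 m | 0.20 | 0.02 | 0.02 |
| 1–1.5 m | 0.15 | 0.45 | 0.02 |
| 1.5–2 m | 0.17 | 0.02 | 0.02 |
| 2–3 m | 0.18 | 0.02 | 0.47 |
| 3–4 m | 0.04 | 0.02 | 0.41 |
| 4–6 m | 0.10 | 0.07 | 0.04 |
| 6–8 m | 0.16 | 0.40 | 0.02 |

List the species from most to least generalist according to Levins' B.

Dendroica pensylvanica > Dendroica virens > Dendroica caerulescens

Σp_pensᵢ² = 0.20² + 0.15² + 0.17² + 0.18² + 0.04² + 0.10² + 0.16² = 0.0400 + 0.0225 + 0.0289 + 0.0324 + 0.0016 + 0.0100 + 0.0256 = 0.1610
B_pens = 1 / 0.1610 = 6.2112
Σp_vireᵢ² = 0.02² + 0.45² + 0.02² + 0.02² + 0.02² + 0.07² + 0.40² = 0.0004 + 0.2025 + 0.0004 + 0.0004 + 0.0004 + 0.0049 + 0.1600 = 0.3690
B_vire = 1 / 0.3690 = 2.7100
Σp_caerᵢ² = 0.02² + 0.02² + 0.02² + 0.47² + 0.41² + 0.04² + 0.02² = 0.0004 + 0.0004 + 0.0004 + 0.2209 + 0.1681 + 0.0016 + 0.0004 = 0.3922
B_caer = 1 / 0.3922 = 2.5497
Ranking by B (broadest → narrowest): Dendroica pensylvanica (6.21) > Dendroica virens (2.71) > Dendroica caerulescens (2.55)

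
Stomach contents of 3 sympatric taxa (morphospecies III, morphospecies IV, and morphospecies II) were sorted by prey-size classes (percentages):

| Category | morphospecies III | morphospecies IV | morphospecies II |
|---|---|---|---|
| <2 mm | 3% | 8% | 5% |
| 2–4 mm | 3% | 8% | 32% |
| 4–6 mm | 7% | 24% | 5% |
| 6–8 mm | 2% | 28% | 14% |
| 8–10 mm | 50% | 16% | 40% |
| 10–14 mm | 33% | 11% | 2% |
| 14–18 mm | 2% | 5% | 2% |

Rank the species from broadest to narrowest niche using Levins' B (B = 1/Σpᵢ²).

morphospecies IV > morphospecies II > morphospecies III

Convert percentages to proportions (divide by 100).
Σp_IIIᵢ² = 0.03² + 0.03² + 0.07² + 0.02² + 0.50² + 0.33² + 0.02² = 0.0009 + 0.0009 + 0.0049 + 0.0004 + 0.2500 + 0.1089 + 0.0004 = 0.3664
B_III = 1 / 0.3664 = 2.7293
Σp_IVᵢ² = 0.08² + 0.08² + 0.24² + 0.28² + 0.16² + 0.11² + 0.05² = 0.0064 + 0.0064 + 0.0576 + 0.0784 + 0.0256 + 0.0121 + 0.0025 = 0.1890
B_IV = 1 / 0.1890 = 5.2910
Σp_IIᵢ² = 0.05² + 0.32² + 0.05² + 0.14² + 0.40² + 0.02² + 0.02² = 0.0025 + 0.1024 + 0.0025 + 0.0196 + 0.1600 + 0.0004 + 0.0004 = 0.2878
B_II = 1 / 0.2878 = 3.4746
Ranking by B (broadest → narrowest): morphospecies IV (5.29) > morphospecies II (3.47) > morphospecies III (2.73)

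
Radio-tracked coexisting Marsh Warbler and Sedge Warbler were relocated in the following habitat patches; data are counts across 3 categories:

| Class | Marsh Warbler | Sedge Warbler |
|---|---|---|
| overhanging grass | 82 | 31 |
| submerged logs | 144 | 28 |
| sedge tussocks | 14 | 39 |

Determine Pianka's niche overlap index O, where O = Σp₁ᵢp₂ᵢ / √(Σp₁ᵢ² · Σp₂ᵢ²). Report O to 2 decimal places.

0.75

Proportions for Marsh Warbler (n=240): 82/240=0.3417, 144/240=0.6000, 14/240=0.0583
Proportions for Sedge Warbler (n=98): 31/98=0.3163, 28/98=0.2857, 39/98=0.3980
Σ p₁ᵢp₂ᵢ = 0.108080 + 0.171420 + 0.023203 = 0.302703
Σp_1ᵢ² = 0.3417² + 0.6000² + 0.0583² = 0.116759 + 0.360000 + 0.003399 = 0.480158
Σp_2ᵢ² = 0.3163² + 0.2857² + 0.3980² = 0.100046 + 0.081624 + 0.158404 = 0.340074
O = 0.302703 / √(0.480158 × 0.340074) = 0.302703 / 0.4040906 = 0.7491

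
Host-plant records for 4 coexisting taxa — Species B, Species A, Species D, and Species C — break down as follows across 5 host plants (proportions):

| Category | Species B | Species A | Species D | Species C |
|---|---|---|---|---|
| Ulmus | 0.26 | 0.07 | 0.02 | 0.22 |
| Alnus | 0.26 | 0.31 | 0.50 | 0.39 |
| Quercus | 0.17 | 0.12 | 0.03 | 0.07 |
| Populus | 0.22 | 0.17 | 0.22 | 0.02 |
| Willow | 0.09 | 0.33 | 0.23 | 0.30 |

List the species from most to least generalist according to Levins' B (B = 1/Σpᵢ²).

Σp_Bᵢ² = 0.26² + 0.26² + 0.17² + 0.22² + 0.09² = 0.0676 + 0.0676 + 0.0289 + 0.0484 + 0.0081 = 0.2206
B_B = 1 / 0.2206 = 4.5331
Σp_Aᵢ² = 0.07² + 0.31² + 0.12² + 0.17² + 0.33² = 0.0049 + 0.0961 + 0.0144 + 0.0289 + 0.1089 = 0.2532
B_A = 1 / 0.2532 = 3.9494
Σp_Dᵢ² = 0.02² + 0.50² + 0.03² + 0.22² + 0.23² = 0.0004 + 0.2500 + 0.0009 + 0.0484 + 0.0529 = 0.3526
B_D = 1 / 0.3526 = 2.8361
Σp_Cᵢ² = 0.22² + 0.39² + 0.07² + 0.02² + 0.30² = 0.0484 + 0.1521 + 0.0049 + 0.0004 + 0.0900 = 0.2958
B_C = 1 / 0.2958 = 3.3807
Ranking by B (broadest → narrowest): Species B (4.53) > Species A (3.95) > Species C (3.38) > Species D (2.84)

Species B > Species A > Species C > Species D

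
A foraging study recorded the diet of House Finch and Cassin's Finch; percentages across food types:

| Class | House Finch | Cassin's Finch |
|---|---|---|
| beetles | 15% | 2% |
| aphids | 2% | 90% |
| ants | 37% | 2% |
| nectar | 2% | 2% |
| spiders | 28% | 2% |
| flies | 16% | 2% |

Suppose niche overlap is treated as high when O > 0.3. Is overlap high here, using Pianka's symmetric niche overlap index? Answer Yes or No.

Convert percentages to proportions (divide by 100).
Σ p₁ᵢp₂ᵢ = 0.0030 + 0.0180 + 0.0074 + 0.0004 + 0.0056 + 0.0032 = 0.0376
Σp_1ᵢ² = 0.15² + 0.02² + 0.37² + 0.02² + 0.28² + 0.16² = 0.0225 + 0.0004 + 0.1369 + 0.0004 + 0.0784 + 0.0256 = 0.2642
Σp_2ᵢ² = 0.02² + 0.90² + 0.02² + 0.02² + 0.02² + 0.02² = 0.0004 + 0.8100 + 0.0004 + 0.0004 + 0.0004 + 0.0004 = 0.8120
O = 0.0376 / √(0.2642 × 0.8120) = 0.0376 / 0.46317 = 0.0812
O = 0.0812 < 0.3 → No.

No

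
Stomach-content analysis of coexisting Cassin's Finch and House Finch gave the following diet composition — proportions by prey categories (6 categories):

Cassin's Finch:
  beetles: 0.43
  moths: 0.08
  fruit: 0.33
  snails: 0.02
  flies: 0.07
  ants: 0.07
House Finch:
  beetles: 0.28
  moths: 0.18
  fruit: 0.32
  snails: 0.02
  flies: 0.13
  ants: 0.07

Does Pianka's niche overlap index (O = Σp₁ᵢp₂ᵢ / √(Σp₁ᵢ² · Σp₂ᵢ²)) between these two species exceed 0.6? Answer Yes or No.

Σ p₁ᵢp₂ᵢ = 0.1204 + 0.0144 + 0.1056 + 0.0004 + 0.0091 + 0.0049 = 0.2548
Σp_1ᵢ² = 0.43² + 0.08² + 0.33² + 0.02² + 0.07² + 0.07² = 0.1849 + 0.0064 + 0.1089 + 0.0004 + 0.0049 + 0.0049 = 0.3104
Σp_2ᵢ² = 0.28² + 0.18² + 0.32² + 0.02² + 0.13² + 0.07² = 0.0784 + 0.0324 + 0.1024 + 0.0004 + 0.0169 + 0.0049 = 0.2354
O = 0.2548 / √(0.3104 × 0.2354) = 0.2548 / 0.27031 = 0.9426
O = 0.9426 > 0.6 → Yes.

Yes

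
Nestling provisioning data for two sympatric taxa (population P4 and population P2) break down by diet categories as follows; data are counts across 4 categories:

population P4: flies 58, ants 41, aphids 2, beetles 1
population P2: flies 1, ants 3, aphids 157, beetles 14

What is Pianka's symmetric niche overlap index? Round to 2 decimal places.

0.05

Proportions for population P4 (n=102): 58/102=0.5686, 41/102=0.4020, 2/102=0.0196, 1/102=0.0098
Proportions for population P2 (n=175): 1/175=0.0057, 3/175=0.0171, 157/175=0.8971, 14/175=0.0800
Σ p₁ᵢp₂ᵢ = 0.003241 + 0.006874 + 0.017583 + 0.000784 = 0.028482
Σp_1ᵢ² = 0.5686² + 0.4020² + 0.0196² + 0.0098² = 0.323306 + 0.161604 + 0.000384 + 0.000096 = 0.485390
Σp_2ᵢ² = 0.0057² + 0.0171² + 0.8971² + 0.0800² = 0.000032 + 0.000292 + 0.804788 + 0.006400 = 0.811512
O = 0.028482 / √(0.485390 × 0.811512) = 0.028482 / 0.6276144 = 0.0454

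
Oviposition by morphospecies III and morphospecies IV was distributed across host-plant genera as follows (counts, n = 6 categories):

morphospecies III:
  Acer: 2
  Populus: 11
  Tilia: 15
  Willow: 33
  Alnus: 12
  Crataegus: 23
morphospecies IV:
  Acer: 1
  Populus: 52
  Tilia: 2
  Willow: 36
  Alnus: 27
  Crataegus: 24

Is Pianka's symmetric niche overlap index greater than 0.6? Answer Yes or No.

Proportions for morphospecies III (n=96): 2/96=0.0208, 11/96=0.1146, 15/96=0.1563, 33/96=0.3438, 12/96=0.1250, 23/96=0.2396
Proportions for morphospecies IV (n=142): 1/142=0.0070, 52/142=0.3662, 2/142=0.0141, 36/142=0.2535, 27/142=0.1901, 24/142=0.1690
Σ p₁ᵢp₂ᵢ = 0.000146 + 0.041967 + 0.002204 + 0.087153 + 0.023763 + 0.040492 = 0.195725
Σp_1ᵢ² = 0.0208² + 0.1146² + 0.1563² + 0.3438² + 0.1250² + 0.2396² = 0.000433 + 0.013133 + 0.024430 + 0.118198 + 0.015625 + 0.057408 = 0.229227
Σp_2ᵢ² = 0.0070² + 0.3662² + 0.0141² + 0.2535² + 0.1901² + 0.1690² = 0.000049 + 0.134102 + 0.000199 + 0.064262 + 0.036138 + 0.028561 = 0.263311
O = 0.195725 / √(0.229227 × 0.263311) = 0.195725 / 0.2456786 = 0.7967
O = 0.7967 > 0.6 → Yes.

Yes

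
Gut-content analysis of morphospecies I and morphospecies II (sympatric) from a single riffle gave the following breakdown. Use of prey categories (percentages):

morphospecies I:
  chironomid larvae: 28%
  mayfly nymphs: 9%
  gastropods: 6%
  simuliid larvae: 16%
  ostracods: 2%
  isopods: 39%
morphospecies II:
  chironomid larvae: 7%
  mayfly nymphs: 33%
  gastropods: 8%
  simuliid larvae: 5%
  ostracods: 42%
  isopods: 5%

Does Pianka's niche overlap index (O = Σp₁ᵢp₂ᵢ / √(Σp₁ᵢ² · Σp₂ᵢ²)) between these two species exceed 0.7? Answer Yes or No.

No

Convert percentages to proportions (divide by 100).
Σ p₁ᵢp₂ᵢ = 0.0196 + 0.0297 + 0.0048 + 0.0080 + 0.0084 + 0.0195 = 0.0900
Σp_1ᵢ² = 0.28² + 0.09² + 0.06² + 0.16² + 0.02² + 0.39² = 0.0784 + 0.0081 + 0.0036 + 0.0256 + 0.0004 + 0.1521 = 0.2682
Σp_2ᵢ² = 0.07² + 0.33² + 0.08² + 0.05² + 0.42² + 0.05² = 0.0049 + 0.1089 + 0.0064 + 0.0025 + 0.1764 + 0.0025 = 0.3016
O = 0.0900 / √(0.2682 × 0.3016) = 0.0900 / 0.28441 = 0.3164
O = 0.3164 < 0.7 → No.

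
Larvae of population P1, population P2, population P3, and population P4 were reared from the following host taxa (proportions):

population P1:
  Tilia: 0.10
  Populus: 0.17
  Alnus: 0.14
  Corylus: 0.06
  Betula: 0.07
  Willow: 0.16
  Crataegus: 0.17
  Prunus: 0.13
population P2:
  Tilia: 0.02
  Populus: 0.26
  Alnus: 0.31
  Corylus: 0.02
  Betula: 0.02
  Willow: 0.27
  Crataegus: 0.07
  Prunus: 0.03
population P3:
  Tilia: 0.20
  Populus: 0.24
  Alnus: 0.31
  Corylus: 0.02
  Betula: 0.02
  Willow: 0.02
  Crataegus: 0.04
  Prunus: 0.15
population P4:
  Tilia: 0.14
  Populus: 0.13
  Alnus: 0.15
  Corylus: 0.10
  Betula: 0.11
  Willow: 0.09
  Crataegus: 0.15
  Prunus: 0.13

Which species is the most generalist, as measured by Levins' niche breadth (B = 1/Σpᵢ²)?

Σp_P1ᵢ² = 0.10² + 0.17² + 0.14² + 0.06² + 0.07² + 0.16² + 0.17² + 0.13² = 0.0100 + 0.0289 + 0.0196 + 0.0036 + 0.0049 + 0.0256 + 0.0289 + 0.0169 = 0.1384
B_P1 = 1 / 0.1384 = 7.2254
Σp_P2ᵢ² = 0.02² + 0.26² + 0.31² + 0.02² + 0.02² + 0.27² + 0.07² + 0.03² = 0.0004 + 0.0676 + 0.0961 + 0.0004 + 0.0004 + 0.0729 + 0.0049 + 0.0009 = 0.2436
B_P2 = 1 / 0.2436 = 4.1051
Σp_P3ᵢ² = 0.20² + 0.24² + 0.31² + 0.02² + 0.02² + 0.02² + 0.04² + 0.15² = 0.0400 + 0.0576 + 0.0961 + 0.0004 + 0.0004 + 0.0004 + 0.0016 + 0.0225 = 0.2190
B_P3 = 1 / 0.2190 = 4.5662
Σp_P4ᵢ² = 0.14² + 0.13² + 0.15² + 0.10² + 0.11² + 0.09² + 0.15² + 0.13² = 0.0196 + 0.0169 + 0.0225 + 0.0100 + 0.0121 + 0.0081 + 0.0225 + 0.0169 = 0.1286
B_P4 = 1 / 0.1286 = 7.7760
Highest B → broadest niche (most generalist): population P4 (B = 7.78).

population P4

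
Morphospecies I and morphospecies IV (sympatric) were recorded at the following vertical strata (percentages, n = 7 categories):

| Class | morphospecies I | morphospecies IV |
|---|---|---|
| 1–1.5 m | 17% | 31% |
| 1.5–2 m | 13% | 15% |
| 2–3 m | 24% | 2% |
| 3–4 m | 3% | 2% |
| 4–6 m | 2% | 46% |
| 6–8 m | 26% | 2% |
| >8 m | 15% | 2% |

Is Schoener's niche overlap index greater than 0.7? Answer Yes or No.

No

Convert percentages to proportions (divide by 100).
Σ|p₁ᵢ − p₂ᵢ| = 0.14 + 0.02 + 0.22 + 0.01 + 0.44 + 0.24 + 0.13 = 1.20
D = 1 − ½ × 1.20 = 1 − 0.600 = 0.4000
D = 0.4000 < 0.7 → No.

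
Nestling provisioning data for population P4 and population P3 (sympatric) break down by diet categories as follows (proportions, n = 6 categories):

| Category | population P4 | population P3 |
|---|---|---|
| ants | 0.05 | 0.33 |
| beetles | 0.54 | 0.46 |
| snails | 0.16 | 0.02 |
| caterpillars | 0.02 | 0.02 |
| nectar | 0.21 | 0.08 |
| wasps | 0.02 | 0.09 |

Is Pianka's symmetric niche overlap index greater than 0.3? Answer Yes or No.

Yes

Σ p₁ᵢp₂ᵢ = 0.0165 + 0.2484 + 0.0032 + 0.0004 + 0.0168 + 0.0018 = 0.2871
Σp_1ᵢ² = 0.05² + 0.54² + 0.16² + 0.02² + 0.21² + 0.02² = 0.0025 + 0.2916 + 0.0256 + 0.0004 + 0.0441 + 0.0004 = 0.3646
Σp_2ᵢ² = 0.33² + 0.46² + 0.02² + 0.02² + 0.08² + 0.09² = 0.1089 + 0.2116 + 0.0004 + 0.0004 + 0.0064 + 0.0081 = 0.3358
O = 0.2871 / √(0.3646 × 0.3358) = 0.2871 / 0.34990 = 0.8205
O = 0.8205 > 0.3 → Yes.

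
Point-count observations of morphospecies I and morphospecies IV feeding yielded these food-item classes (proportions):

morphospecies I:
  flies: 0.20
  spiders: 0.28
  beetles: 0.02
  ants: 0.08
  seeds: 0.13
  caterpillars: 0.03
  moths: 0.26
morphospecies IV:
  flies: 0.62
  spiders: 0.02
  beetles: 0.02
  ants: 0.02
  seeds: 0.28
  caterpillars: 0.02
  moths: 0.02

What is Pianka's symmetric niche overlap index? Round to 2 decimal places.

0.56

Σ p₁ᵢp₂ᵢ = 0.1240 + 0.0056 + 0.0004 + 0.0016 + 0.0364 + 0.0006 + 0.0052 = 0.1738
Σp_1ᵢ² = 0.20² + 0.28² + 0.02² + 0.08² + 0.13² + 0.03² + 0.26² = 0.0400 + 0.0784 + 0.0004 + 0.0064 + 0.0169 + 0.0009 + 0.0676 = 0.2106
Σp_2ᵢ² = 0.62² + 0.02² + 0.02² + 0.02² + 0.28² + 0.02² + 0.02² = 0.3844 + 0.0004 + 0.0004 + 0.0004 + 0.0784 + 0.0004 + 0.0004 = 0.4648
O = 0.1738 / √(0.2106 × 0.4648) = 0.1738 / 0.31287 = 0.5555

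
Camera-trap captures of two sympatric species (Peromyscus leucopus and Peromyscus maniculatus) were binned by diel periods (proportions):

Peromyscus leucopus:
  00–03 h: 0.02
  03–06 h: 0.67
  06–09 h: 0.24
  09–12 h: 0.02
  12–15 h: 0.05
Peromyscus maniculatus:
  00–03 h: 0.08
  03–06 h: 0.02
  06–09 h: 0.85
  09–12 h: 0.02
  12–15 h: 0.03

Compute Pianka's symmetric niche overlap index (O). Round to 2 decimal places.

0.36

Σ p₁ᵢp₂ᵢ = 0.0016 + 0.0134 + 0.2040 + 0.0004 + 0.0015 = 0.2209
Σp_1ᵢ² = 0.02² + 0.67² + 0.24² + 0.02² + 0.05² = 0.0004 + 0.4489 + 0.0576 + 0.0004 + 0.0025 = 0.5098
Σp_2ᵢ² = 0.08² + 0.02² + 0.85² + 0.02² + 0.03² = 0.0064 + 0.0004 + 0.7225 + 0.0004 + 0.0009 = 0.7306
O = 0.2209 / √(0.5098 × 0.7306) = 0.2209 / 0.61029 = 0.3620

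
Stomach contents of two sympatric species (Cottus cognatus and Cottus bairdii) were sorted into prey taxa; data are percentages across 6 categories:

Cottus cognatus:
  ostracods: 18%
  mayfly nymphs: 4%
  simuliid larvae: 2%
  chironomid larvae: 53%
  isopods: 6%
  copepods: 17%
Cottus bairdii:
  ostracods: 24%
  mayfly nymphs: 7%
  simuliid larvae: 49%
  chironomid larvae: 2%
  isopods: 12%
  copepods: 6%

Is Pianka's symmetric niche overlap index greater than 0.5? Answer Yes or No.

Convert percentages to proportions (divide by 100).
Σ p₁ᵢp₂ᵢ = 0.0432 + 0.0028 + 0.0098 + 0.0106 + 0.0072 + 0.0102 = 0.0838
Σp_1ᵢ² = 0.18² + 0.04² + 0.02² + 0.53² + 0.06² + 0.17² = 0.0324 + 0.0016 + 0.0004 + 0.2809 + 0.0036 + 0.0289 = 0.3478
Σp_2ᵢ² = 0.24² + 0.07² + 0.49² + 0.02² + 0.12² + 0.06² = 0.0576 + 0.0049 + 0.2401 + 0.0004 + 0.0144 + 0.0036 = 0.3210
O = 0.0838 / √(0.3478 × 0.3210) = 0.0838 / 0.33413 = 0.2508
O = 0.2508 < 0.5 → No.

No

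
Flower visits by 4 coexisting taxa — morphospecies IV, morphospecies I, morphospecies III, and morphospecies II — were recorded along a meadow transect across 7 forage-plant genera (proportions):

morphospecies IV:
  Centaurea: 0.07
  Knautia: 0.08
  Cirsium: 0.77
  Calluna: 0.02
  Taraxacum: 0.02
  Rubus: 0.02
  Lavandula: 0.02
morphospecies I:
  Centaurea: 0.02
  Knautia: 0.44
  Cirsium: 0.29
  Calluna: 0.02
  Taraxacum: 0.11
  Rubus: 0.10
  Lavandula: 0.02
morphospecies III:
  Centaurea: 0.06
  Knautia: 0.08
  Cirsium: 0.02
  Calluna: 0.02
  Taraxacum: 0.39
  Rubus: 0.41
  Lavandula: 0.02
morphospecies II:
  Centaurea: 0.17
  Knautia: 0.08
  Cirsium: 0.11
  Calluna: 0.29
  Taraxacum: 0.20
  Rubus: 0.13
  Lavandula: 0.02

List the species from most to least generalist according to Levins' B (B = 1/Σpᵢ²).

Σp_IVᵢ² = 0.07² + 0.08² + 0.77² + 0.02² + 0.02² + 0.02² + 0.02² = 0.0049 + 0.0064 + 0.5929 + 0.0004 + 0.0004 + 0.0004 + 0.0004 = 0.6058
B_IV = 1 / 0.6058 = 1.6507
Σp_Iᵢ² = 0.02² + 0.44² + 0.29² + 0.02² + 0.11² + 0.10² + 0.02² = 0.0004 + 0.1936 + 0.0841 + 0.0004 + 0.0121 + 0.0100 + 0.0004 = 0.3010
B_I = 1 / 0.3010 = 3.3223
Σp_IIIᵢ² = 0.06² + 0.08² + 0.02² + 0.02² + 0.39² + 0.41² + 0.02² = 0.0036 + 0.0064 + 0.0004 + 0.0004 + 0.1521 + 0.1681 + 0.0004 = 0.3314
B_III = 1 / 0.3314 = 3.0175
Σp_IIᵢ² = 0.17² + 0.08² + 0.11² + 0.29² + 0.20² + 0.13² + 0.02² = 0.0289 + 0.0064 + 0.0121 + 0.0841 + 0.0400 + 0.0169 + 0.0004 = 0.1888
B_II = 1 / 0.1888 = 5.2966
Ranking by B (broadest → narrowest): morphospecies II (5.30) > morphospecies I (3.32) > morphospecies III (3.02) > morphospecies IV (1.65)

morphospecies II > morphospecies I > morphospecies III > morphospecies IV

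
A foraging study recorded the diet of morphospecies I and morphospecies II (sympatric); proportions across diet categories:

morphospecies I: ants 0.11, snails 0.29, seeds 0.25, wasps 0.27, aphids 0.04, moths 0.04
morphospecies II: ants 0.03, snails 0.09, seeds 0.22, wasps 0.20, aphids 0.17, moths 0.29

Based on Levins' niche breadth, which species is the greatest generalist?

Σp_Iᵢ² = 0.11² + 0.29² + 0.25² + 0.27² + 0.04² + 0.04² = 0.0121 + 0.0841 + 0.0625 + 0.0729 + 0.0016 + 0.0016 = 0.2348
B_I = 1 / 0.2348 = 4.2589
Σp_IIᵢ² = 0.03² + 0.09² + 0.22² + 0.20² + 0.17² + 0.29² = 0.0009 + 0.0081 + 0.0484 + 0.0400 + 0.0289 + 0.0841 = 0.2104
B_II = 1 / 0.2104 = 4.7529
Highest B → broadest niche (most generalist): morphospecies II (B = 4.75).

morphospecies II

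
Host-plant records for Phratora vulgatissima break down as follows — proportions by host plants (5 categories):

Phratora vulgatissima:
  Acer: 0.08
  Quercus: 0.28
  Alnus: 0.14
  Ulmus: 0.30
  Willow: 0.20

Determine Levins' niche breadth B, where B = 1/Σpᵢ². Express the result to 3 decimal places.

Σpᵢ² = 0.08² + 0.28² + 0.14² + 0.30² + 0.20² = 0.0064 + 0.0784 + 0.0196 + 0.0900 + 0.0400 = 0.2344
B = 1 / 0.2344 = 4.26621

4.266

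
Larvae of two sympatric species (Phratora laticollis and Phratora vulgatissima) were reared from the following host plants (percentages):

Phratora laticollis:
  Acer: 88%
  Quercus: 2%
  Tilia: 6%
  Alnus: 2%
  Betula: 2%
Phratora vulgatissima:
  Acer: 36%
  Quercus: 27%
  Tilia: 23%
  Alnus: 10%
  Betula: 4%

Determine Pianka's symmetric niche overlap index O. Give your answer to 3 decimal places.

Convert percentages to proportions (divide by 100).
Σ p₁ᵢp₂ᵢ = 0.3168 + 0.0054 + 0.0138 + 0.0020 + 0.0008 = 0.3388
Σp_1ᵢ² = 0.88² + 0.02² + 0.06² + 0.02² + 0.02² = 0.7744 + 0.0004 + 0.0036 + 0.0004 + 0.0004 = 0.7792
Σp_2ᵢ² = 0.36² + 0.27² + 0.23² + 0.10² + 0.04² = 0.1296 + 0.0729 + 0.0529 + 0.0100 + 0.0016 = 0.2670
O = 0.3388 / √(0.7792 × 0.2670) = 0.3388 / 0.456121 = 0.74279

0.743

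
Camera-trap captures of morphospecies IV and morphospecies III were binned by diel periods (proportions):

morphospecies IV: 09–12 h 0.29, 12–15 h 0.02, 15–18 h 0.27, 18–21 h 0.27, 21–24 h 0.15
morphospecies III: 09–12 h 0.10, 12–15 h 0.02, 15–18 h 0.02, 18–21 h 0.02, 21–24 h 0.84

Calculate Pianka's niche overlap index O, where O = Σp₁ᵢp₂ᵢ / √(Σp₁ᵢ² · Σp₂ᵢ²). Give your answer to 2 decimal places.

0.39

Σ p₁ᵢp₂ᵢ = 0.0290 + 0.0004 + 0.0054 + 0.0054 + 0.1260 = 0.1662
Σp_1ᵢ² = 0.29² + 0.02² + 0.27² + 0.27² + 0.15² = 0.0841 + 0.0004 + 0.0729 + 0.0729 + 0.0225 = 0.2528
Σp_2ᵢ² = 0.10² + 0.02² + 0.02² + 0.02² + 0.84² = 0.0100 + 0.0004 + 0.0004 + 0.0004 + 0.7056 = 0.7168
O = 0.1662 / √(0.2528 × 0.7168) = 0.1662 / 0.42568 = 0.3904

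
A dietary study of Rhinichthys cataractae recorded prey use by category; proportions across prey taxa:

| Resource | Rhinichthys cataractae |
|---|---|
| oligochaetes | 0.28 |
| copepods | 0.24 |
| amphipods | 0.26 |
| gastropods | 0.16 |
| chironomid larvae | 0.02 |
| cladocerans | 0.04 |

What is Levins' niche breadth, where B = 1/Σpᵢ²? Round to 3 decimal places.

Σpᵢ² = 0.28² + 0.24² + 0.26² + 0.16² + 0.02² + 0.04² = 0.0784 + 0.0576 + 0.0676 + 0.0256 + 0.0004 + 0.0016 = 0.2312
B = 1 / 0.2312 = 4.32526

4.325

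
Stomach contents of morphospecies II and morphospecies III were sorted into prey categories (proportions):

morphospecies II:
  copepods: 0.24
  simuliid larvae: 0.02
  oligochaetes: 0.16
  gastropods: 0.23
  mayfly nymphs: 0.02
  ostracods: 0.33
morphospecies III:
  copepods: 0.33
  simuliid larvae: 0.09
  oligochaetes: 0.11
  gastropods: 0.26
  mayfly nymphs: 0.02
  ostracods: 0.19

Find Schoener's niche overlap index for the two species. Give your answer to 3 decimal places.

Σ|p₁ᵢ − p₂ᵢ| = 0.09 + 0.07 + 0.05 + 0.03 + 0.00 + 0.14 = 0.38
D = 1 − ½ × 0.38 = 1 − 0.190 = 0.81000

0.810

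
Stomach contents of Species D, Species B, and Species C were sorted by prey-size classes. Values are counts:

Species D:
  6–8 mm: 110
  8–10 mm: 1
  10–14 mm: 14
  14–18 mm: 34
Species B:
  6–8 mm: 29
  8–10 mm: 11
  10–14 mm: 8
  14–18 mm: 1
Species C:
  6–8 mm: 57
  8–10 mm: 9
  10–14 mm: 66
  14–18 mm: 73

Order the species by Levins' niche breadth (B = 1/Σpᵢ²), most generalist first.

Proportions for Species D (n=159): 110/159=0.6918, 1/159=0.0063, 14/159=0.0881, 34/159=0.2138
Proportions for Species B (n=49): 29/49=0.5918, 11/49=0.2245, 8/49=0.1633, 1/49=0.0204
Proportions for Species C (n=205): 57/205=0.2780, 9/205=0.0439, 66/205=0.3220, 73/205=0.3561
Σp_Dᵢ² = 0.6918² + 0.0063² + 0.0881² + 0.2138² = 0.478587 + 0.000040 + 0.007762 + 0.045710 = 0.532099
B_D = 1 / 0.532099 = 1.8793
Σp_Bᵢ² = 0.5918² + 0.2245² + 0.1633² + 0.0204² = 0.350227 + 0.050400 + 0.026667 + 0.000416 = 0.427710
B_B = 1 / 0.427710 = 2.3380
Σp_Cᵢ² = 0.2780² + 0.0439² + 0.3220² + 0.3561² = 0.077284 + 0.001927 + 0.103684 + 0.126807 = 0.309702
B_C = 1 / 0.309702 = 3.2289
Ranking by B (broadest → narrowest): Species C (3.23) > Species B (2.34) > Species D (1.88)

Species C > Species B > Species D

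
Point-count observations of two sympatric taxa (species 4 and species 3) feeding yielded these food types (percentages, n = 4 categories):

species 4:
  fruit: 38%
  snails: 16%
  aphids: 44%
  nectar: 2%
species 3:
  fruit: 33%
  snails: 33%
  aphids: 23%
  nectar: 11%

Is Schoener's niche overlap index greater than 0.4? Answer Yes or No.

Convert percentages to proportions (divide by 100).
Σ|p₁ᵢ − p₂ᵢ| = 0.05 + 0.17 + 0.21 + 0.09 = 0.52
D = 1 − ½ × 0.52 = 1 − 0.260 = 0.7400
D = 0.7400 > 0.4 → Yes.

Yes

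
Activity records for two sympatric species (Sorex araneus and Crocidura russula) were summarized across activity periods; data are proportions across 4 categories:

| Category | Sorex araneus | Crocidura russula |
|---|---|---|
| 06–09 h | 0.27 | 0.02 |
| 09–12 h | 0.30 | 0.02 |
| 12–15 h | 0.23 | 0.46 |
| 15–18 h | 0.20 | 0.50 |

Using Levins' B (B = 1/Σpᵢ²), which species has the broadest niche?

Sorex araneus

Σp_aranᵢ² = 0.27² + 0.30² + 0.23² + 0.20² = 0.0729 + 0.0900 + 0.0529 + 0.0400 = 0.2558
B_aran = 1 / 0.2558 = 3.9093
Σp_russᵢ² = 0.02² + 0.02² + 0.46² + 0.50² = 0.0004 + 0.0004 + 0.2116 + 0.2500 = 0.4624
B_russ = 1 / 0.4624 = 2.1626
Highest B → broadest niche (most generalist): Sorex araneus (B = 3.91).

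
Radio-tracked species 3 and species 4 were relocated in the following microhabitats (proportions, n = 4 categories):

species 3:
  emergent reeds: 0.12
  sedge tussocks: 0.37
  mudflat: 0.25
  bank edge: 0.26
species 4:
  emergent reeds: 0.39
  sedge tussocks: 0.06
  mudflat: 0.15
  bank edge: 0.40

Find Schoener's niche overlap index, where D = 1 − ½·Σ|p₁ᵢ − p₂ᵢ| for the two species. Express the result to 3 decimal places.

Σ|p₁ᵢ − p₂ᵢ| = 0.27 + 0.31 + 0.10 + 0.14 = 0.82
D = 1 − ½ × 0.82 = 1 − 0.410 = 0.59000

0.590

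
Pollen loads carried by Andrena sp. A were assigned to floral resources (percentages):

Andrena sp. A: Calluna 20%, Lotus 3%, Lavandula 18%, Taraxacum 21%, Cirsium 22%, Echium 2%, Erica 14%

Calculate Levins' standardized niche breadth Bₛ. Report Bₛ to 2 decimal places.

Convert percentages to proportions (divide by 100).
Σpᵢ² = 0.20² + 0.03² + 0.18² + 0.21² + 0.22² + 0.02² + 0.14² = 0.0400 + 0.0009 + 0.0324 + 0.0441 + 0.0484 + 0.0004 + 0.0196 = 0.1858
B = 1 / 0.1858 = 5.3821
Bₛ = (B − 1)/(n − 1) = (5.3821 − 1)/(7 − 1) = 4.3821/6 = 0.7304

0.73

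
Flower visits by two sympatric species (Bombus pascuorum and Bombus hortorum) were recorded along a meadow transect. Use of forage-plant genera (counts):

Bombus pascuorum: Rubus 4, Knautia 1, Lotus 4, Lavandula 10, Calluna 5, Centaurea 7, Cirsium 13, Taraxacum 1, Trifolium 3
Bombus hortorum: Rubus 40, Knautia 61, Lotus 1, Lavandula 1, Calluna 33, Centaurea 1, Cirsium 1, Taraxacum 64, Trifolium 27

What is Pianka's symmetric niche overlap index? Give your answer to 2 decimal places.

0.27

Proportions for Bombus pascuorum (n=48): 4/48=0.0833, 1/48=0.0208, 4/48=0.0833, 10/48=0.2083, 5/48=0.1042, 7/48=0.1458, 13/48=0.2708, 1/48=0.0208, 3/48=0.0625
Proportions for Bombus hortorum (n=229): 40/229=0.1747, 61/229=0.2664, 1/229=0.0044, 1/229=0.0044, 33/229=0.1441, 1/229=0.0044, 1/229=0.0044, 64/229=0.2795, 27/229=0.1179
Σ p₁ᵢp₂ᵢ = 0.014553 + 0.005541 + 0.000367 + 0.000917 + 0.015015 + 0.000642 + 0.001192 + 0.005814 + 0.007369 = 0.051410
Σp_1ᵢ² = 0.0833² + 0.0208² + 0.0833² + 0.2083² + 0.1042² + 0.1458² + 0.2708² + 0.0208² + 0.0625² = 0.006939 + 0.000433 + 0.006939 + 0.043389 + 0.010858 + 0.021258 + 0.073333 + 0.000433 + 0.003906 = 0.167488
Σp_2ᵢ² = 0.1747² + 0.2664² + 0.0044² + 0.0044² + 0.1441² + 0.0044² + 0.0044² + 0.2795² + 0.1179² = 0.030520 + 0.070969 + 0.000019 + 0.000019 + 0.020765 + 0.000019 + 0.000019 + 0.078120 + 0.013900 = 0.214350
O = 0.051410 / √(0.167488 × 0.214350) = 0.051410 / 0.1894757 = 0.2713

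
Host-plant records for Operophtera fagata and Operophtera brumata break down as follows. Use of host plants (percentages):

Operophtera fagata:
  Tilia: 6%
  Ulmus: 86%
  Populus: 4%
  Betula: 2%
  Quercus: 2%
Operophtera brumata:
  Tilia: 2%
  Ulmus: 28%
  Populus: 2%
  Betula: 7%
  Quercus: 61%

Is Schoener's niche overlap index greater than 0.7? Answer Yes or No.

No

Convert percentages to proportions (divide by 100).
Σ|p₁ᵢ − p₂ᵢ| = 0.04 + 0.58 + 0.02 + 0.05 + 0.59 = 1.28
D = 1 − ½ × 1.28 = 1 − 0.640 = 0.3600
D = 0.3600 < 0.7 → No.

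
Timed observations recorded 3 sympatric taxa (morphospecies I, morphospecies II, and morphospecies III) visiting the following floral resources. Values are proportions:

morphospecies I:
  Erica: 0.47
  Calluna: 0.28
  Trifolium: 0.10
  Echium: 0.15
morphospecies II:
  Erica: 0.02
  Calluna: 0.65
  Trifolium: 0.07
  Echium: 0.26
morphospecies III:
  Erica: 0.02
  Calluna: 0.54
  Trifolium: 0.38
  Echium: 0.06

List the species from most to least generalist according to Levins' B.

Σp_Iᵢ² = 0.47² + 0.28² + 0.10² + 0.15² = 0.2209 + 0.0784 + 0.0100 + 0.0225 = 0.3318
B_I = 1 / 0.3318 = 3.0139
Σp_IIᵢ² = 0.02² + 0.65² + 0.07² + 0.26² = 0.0004 + 0.4225 + 0.0049 + 0.0676 = 0.4954
B_II = 1 / 0.4954 = 2.0186
Σp_IIIᵢ² = 0.02² + 0.54² + 0.38² + 0.06² = 0.0004 + 0.2916 + 0.1444 + 0.0036 = 0.4400
B_III = 1 / 0.4400 = 2.2727
Ranking by B (broadest → narrowest): morphospecies I (3.01) > morphospecies III (2.27) > morphospecies II (2.02)

morphospecies I > morphospecies III > morphospecies II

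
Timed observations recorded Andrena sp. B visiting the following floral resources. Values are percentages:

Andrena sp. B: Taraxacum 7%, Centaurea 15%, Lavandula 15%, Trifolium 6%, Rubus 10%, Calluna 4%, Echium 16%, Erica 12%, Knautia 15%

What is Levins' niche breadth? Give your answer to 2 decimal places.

Convert percentages to proportions (divide by 100).
Σpᵢ² = 0.07² + 0.15² + 0.15² + 0.06² + 0.10² + 0.04² + 0.16² + 0.12² + 0.15² = 0.0049 + 0.0225 + 0.0225 + 0.0036 + 0.0100 + 0.0016 + 0.0256 + 0.0144 + 0.0225 = 0.1276
B = 1 / 0.1276 = 7.8370

7.84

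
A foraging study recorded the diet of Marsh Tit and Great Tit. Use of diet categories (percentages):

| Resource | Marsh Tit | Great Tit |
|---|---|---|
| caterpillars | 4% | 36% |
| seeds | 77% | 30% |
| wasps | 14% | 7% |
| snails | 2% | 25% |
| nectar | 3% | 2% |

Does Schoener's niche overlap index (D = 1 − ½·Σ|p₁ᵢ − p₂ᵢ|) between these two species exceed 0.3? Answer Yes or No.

Yes

Convert percentages to proportions (divide by 100).
Σ|p₁ᵢ − p₂ᵢ| = 0.32 + 0.47 + 0.07 + 0.23 + 0.01 = 1.10
D = 1 − ½ × 1.10 = 1 − 0.550 = 0.4500
D = 0.4500 > 0.3 → Yes.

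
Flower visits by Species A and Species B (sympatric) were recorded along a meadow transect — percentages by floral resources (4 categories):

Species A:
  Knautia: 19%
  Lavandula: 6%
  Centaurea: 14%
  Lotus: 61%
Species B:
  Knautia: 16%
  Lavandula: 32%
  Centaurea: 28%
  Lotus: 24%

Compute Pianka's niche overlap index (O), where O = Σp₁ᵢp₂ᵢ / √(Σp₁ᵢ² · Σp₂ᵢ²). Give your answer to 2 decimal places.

Convert percentages to proportions (divide by 100).
Σ p₁ᵢp₂ᵢ = 0.0304 + 0.0192 + 0.0392 + 0.1464 = 0.2352
Σp_1ᵢ² = 0.19² + 0.06² + 0.14² + 0.61² = 0.0361 + 0.0036 + 0.0196 + 0.3721 = 0.4314
Σp_2ᵢ² = 0.16² + 0.32² + 0.28² + 0.24² = 0.0256 + 0.1024 + 0.0784 + 0.0576 = 0.2640
O = 0.2352 / √(0.4314 × 0.2640) = 0.2352 / 0.33748 = 0.6969

0.70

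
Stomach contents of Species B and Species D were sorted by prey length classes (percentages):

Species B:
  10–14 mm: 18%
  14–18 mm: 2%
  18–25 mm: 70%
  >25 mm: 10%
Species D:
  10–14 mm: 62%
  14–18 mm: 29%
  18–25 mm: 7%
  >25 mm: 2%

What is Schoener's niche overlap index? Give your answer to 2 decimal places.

Convert percentages to proportions (divide by 100).
Σ|p₁ᵢ − p₂ᵢ| = 0.44 + 0.27 + 0.63 + 0.08 = 1.42
D = 1 − ½ × 1.42 = 1 − 0.710 = 0.2900

0.29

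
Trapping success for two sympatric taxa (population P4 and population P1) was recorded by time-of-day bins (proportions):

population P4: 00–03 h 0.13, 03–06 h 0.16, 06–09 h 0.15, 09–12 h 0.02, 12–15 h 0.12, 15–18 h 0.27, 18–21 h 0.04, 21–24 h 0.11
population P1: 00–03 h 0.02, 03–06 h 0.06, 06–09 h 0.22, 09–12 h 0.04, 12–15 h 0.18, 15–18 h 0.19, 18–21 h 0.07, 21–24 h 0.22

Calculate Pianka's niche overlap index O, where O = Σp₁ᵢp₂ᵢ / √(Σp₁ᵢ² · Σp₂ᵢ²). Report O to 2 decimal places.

0.85

Σ p₁ᵢp₂ᵢ = 0.0026 + 0.0096 + 0.0330 + 0.0008 + 0.0216 + 0.0513 + 0.0028 + 0.0242 = 0.1459
Σp_1ᵢ² = 0.13² + 0.16² + 0.15² + 0.02² + 0.12² + 0.27² + 0.04² + 0.11² = 0.0169 + 0.0256 + 0.0225 + 0.0004 + 0.0144 + 0.0729 + 0.0016 + 0.0121 = 0.1664
Σp_2ᵢ² = 0.02² + 0.06² + 0.22² + 0.04² + 0.18² + 0.19² + 0.07² + 0.22² = 0.0004 + 0.0036 + 0.0484 + 0.0016 + 0.0324 + 0.0361 + 0.0049 + 0.0484 = 0.1758
O = 0.1459 / √(0.1664 × 0.1758) = 0.1459 / 0.17104 = 0.8530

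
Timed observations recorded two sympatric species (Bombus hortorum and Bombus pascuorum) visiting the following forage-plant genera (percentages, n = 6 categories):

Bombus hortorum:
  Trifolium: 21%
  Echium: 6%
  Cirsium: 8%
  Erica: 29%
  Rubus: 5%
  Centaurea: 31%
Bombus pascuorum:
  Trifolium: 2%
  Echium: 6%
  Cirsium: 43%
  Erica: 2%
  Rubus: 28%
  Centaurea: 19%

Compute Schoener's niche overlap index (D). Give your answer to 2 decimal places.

0.42

Convert percentages to proportions (divide by 100).
Σ|p₁ᵢ − p₂ᵢ| = 0.19 + 0.00 + 0.35 + 0.27 + 0.23 + 0.12 = 1.16
D = 1 − ½ × 1.16 = 1 − 0.580 = 0.4200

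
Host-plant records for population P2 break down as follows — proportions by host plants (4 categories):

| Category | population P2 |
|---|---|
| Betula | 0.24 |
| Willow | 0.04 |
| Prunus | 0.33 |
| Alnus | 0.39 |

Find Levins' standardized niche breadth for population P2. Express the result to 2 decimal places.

Σpᵢ² = 0.24² + 0.04² + 0.33² + 0.39² = 0.0576 + 0.0016 + 0.1089 + 0.1521 = 0.3202
B = 1 / 0.3202 = 3.1230
Bₛ = (B − 1)/(n − 1) = (3.1230 − 1)/(4 − 1) = 2.1230/3 = 0.7077

0.71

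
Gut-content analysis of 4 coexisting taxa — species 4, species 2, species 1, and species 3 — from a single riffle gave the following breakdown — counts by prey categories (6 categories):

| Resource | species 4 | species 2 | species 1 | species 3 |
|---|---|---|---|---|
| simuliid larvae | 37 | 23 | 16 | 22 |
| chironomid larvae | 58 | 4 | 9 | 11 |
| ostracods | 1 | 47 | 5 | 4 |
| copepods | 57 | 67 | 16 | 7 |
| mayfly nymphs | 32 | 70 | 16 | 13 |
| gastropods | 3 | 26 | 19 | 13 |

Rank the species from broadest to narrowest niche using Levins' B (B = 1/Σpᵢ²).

Proportions for species 4 (n=188): 37/188=0.1968, 58/188=0.3085, 1/188=0.0053, 57/188=0.3032, 32/188=0.1702, 3/188=0.0160
Proportions for species 2 (n=237): 23/237=0.0970, 4/237=0.0169, 47/237=0.1983, 67/237=0.2827, 70/237=0.2954, 26/237=0.1097
Proportions for species 1 (n=81): 16/81=0.1975, 9/81=0.1111, 5/81=0.0617, 16/81=0.1975, 16/81=0.1975, 19/81=0.2346
Proportions for species 3 (n=70): 22/70=0.3143, 11/70=0.1571, 4/70=0.0571, 7/70=0.1000, 13/70=0.1857, 13/70=0.1857
Σp_4ᵢ² = 0.1968² + 0.3085² + 0.0053² + 0.3032² + 0.1702² + 0.0160² = 0.038730 + 0.095172 + 0.000028 + 0.091930 + 0.028968 + 0.000256 = 0.255084
B_4 = 1 / 0.255084 = 3.9203
Σp_2ᵢ² = 0.0970² + 0.0169² + 0.1983² + 0.2827² + 0.2954² + 0.1097² = 0.009409 + 0.000286 + 0.039323 + 0.079919 + 0.087261 + 0.012034 = 0.228232
B_2 = 1 / 0.228232 = 4.3815
Σp_1ᵢ² = 0.1975² + 0.1111² + 0.0617² + 0.1975² + 0.1975² + 0.2346² = 0.039006 + 0.012343 + 0.003807 + 0.039006 + 0.039006 + 0.055037 = 0.188205
B_1 = 1 / 0.188205 = 5.3134
Σp_3ᵢ² = 0.3143² + 0.1571² + 0.0571² + 0.1000² + 0.1857² + 0.1857² = 0.098784 + 0.024680 + 0.003260 + 0.010000 + 0.034484 + 0.034484 = 0.205692
B_3 = 1 / 0.205692 = 4.8616
Ranking by B (broadest → narrowest): species 1 (5.31) > species 3 (4.86) > species 2 (4.38) > species 4 (3.92)

species 1 > species 3 > species 2 > species 4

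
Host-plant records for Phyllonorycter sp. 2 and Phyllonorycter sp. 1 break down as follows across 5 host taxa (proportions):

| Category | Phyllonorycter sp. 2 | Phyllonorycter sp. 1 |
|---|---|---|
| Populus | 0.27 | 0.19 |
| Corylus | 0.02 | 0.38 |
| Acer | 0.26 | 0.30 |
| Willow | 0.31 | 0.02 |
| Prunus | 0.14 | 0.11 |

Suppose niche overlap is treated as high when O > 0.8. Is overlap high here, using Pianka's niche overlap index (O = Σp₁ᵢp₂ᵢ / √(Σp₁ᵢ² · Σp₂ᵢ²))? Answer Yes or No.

No

Σ p₁ᵢp₂ᵢ = 0.0513 + 0.0076 + 0.0780 + 0.0062 + 0.0154 = 0.1585
Σp_1ᵢ² = 0.27² + 0.02² + 0.26² + 0.31² + 0.14² = 0.0729 + 0.0004 + 0.0676 + 0.0961 + 0.0196 = 0.2566
Σp_2ᵢ² = 0.19² + 0.38² + 0.30² + 0.02² + 0.11² = 0.0361 + 0.1444 + 0.0900 + 0.0004 + 0.0121 = 0.2830
O = 0.1585 / √(0.2566 × 0.2830) = 0.1585 / 0.26948 = 0.5882
O = 0.5882 < 0.8 → No.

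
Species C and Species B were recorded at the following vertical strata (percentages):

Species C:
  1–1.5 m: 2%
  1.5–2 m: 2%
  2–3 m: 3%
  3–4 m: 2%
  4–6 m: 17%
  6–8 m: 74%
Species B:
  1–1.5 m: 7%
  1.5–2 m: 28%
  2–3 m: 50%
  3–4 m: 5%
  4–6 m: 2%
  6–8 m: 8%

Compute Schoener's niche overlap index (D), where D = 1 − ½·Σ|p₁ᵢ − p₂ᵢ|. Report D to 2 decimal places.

Convert percentages to proportions (divide by 100).
Σ|p₁ᵢ − p₂ᵢ| = 0.05 + 0.26 + 0.47 + 0.03 + 0.15 + 0.66 = 1.62
D = 1 − ½ × 1.62 = 1 − 0.810 = 0.1900

0.19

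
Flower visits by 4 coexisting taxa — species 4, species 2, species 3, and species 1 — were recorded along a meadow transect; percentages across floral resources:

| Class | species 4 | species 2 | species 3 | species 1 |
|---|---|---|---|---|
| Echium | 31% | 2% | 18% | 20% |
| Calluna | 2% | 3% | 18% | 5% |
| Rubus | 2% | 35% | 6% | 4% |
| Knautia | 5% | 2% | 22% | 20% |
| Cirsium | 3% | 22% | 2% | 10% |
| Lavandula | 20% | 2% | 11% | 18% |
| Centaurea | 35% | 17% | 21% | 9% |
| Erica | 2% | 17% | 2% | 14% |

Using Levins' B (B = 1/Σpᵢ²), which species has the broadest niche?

species 1

Convert percentages to proportions (divide by 100).
Σp_4ᵢ² = 0.31² + 0.02² + 0.02² + 0.05² + 0.03² + 0.20² + 0.35² + 0.02² = 0.0961 + 0.0004 + 0.0004 + 0.0025 + 0.0009 + 0.0400 + 0.1225 + 0.0004 = 0.2632
B_4 = 1 / 0.2632 = 3.7994
Σp_2ᵢ² = 0.02² + 0.03² + 0.35² + 0.02² + 0.22² + 0.02² + 0.17² + 0.17² = 0.0004 + 0.0009 + 0.1225 + 0.0004 + 0.0484 + 0.0004 + 0.0289 + 0.0289 = 0.2308
B_2 = 1 / 0.2308 = 4.3328
Σp_3ᵢ² = 0.18² + 0.18² + 0.06² + 0.22² + 0.02² + 0.11² + 0.21² + 0.02² = 0.0324 + 0.0324 + 0.0036 + 0.0484 + 0.0004 + 0.0121 + 0.0441 + 0.0004 = 0.1738
B_3 = 1 / 0.1738 = 5.7537
Σp_1ᵢ² = 0.20² + 0.05² + 0.04² + 0.20² + 0.10² + 0.18² + 0.09² + 0.14² = 0.0400 + 0.0025 + 0.0016 + 0.0400 + 0.0100 + 0.0324 + 0.0081 + 0.0196 = 0.1542
B_1 = 1 / 0.1542 = 6.4851
Highest B → broadest niche (most generalist): species 1 (B = 6.49).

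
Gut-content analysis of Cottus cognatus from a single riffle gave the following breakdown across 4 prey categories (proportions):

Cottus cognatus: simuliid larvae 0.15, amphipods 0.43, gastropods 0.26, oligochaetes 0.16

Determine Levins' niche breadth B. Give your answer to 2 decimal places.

3.33

Σpᵢ² = 0.15² + 0.43² + 0.26² + 0.16² = 0.0225 + 0.1849 + 0.0676 + 0.0256 = 0.3006
B = 1 / 0.3006 = 3.3267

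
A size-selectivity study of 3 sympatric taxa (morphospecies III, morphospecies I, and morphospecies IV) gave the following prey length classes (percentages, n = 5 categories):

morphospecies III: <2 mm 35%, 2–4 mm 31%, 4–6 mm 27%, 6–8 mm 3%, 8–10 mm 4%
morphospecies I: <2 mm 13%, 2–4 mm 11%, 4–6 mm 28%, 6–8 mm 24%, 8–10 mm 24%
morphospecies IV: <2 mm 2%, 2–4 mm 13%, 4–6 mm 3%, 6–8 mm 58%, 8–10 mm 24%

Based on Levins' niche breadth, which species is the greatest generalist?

morphospecies I

Convert percentages to proportions (divide by 100).
Σp_IIIᵢ² = 0.35² + 0.31² + 0.27² + 0.03² + 0.04² = 0.1225 + 0.0961 + 0.0729 + 0.0009 + 0.0016 = 0.2940
B_III = 1 / 0.2940 = 3.4014
Σp_Iᵢ² = 0.13² + 0.11² + 0.28² + 0.24² + 0.24² = 0.0169 + 0.0121 + 0.0784 + 0.0576 + 0.0576 = 0.2226
B_I = 1 / 0.2226 = 4.4924
Σp_IVᵢ² = 0.02² + 0.13² + 0.03² + 0.58² + 0.24² = 0.0004 + 0.0169 + 0.0009 + 0.3364 + 0.0576 = 0.4122
B_IV = 1 / 0.4122 = 2.4260
Highest B → broadest niche (most generalist): morphospecies I (B = 4.49).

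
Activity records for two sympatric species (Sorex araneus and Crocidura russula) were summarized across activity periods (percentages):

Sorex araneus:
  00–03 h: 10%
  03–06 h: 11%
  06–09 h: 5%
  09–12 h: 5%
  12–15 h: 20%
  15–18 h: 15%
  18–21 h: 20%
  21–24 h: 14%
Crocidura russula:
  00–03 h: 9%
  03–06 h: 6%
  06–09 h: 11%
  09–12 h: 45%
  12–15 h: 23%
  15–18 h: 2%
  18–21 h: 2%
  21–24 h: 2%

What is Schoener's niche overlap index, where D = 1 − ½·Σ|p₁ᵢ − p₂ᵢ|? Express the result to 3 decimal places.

Convert percentages to proportions (divide by 100).
Σ|p₁ᵢ − p₂ᵢ| = 0.01 + 0.05 + 0.06 + 0.40 + 0.03 + 0.13 + 0.18 + 0.12 = 0.98
D = 1 − ½ × 0.98 = 1 − 0.490 = 0.51000

0.510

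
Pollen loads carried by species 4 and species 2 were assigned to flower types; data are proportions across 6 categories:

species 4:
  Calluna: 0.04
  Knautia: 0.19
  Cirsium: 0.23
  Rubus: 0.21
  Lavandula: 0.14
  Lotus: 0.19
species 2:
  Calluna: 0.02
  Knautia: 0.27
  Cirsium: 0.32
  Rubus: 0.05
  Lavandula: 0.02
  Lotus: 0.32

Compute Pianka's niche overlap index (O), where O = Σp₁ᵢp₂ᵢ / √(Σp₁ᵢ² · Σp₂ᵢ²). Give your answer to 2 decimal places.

Σ p₁ᵢp₂ᵢ = 0.0008 + 0.0513 + 0.0736 + 0.0105 + 0.0028 + 0.0608 = 0.1998
Σp_1ᵢ² = 0.04² + 0.19² + 0.23² + 0.21² + 0.14² + 0.19² = 0.0016 + 0.0361 + 0.0529 + 0.0441 + 0.0196 + 0.0361 = 0.1904
Σp_2ᵢ² = 0.02² + 0.27² + 0.32² + 0.05² + 0.02² + 0.32² = 0.0004 + 0.0729 + 0.1024 + 0.0025 + 0.0004 + 0.1024 = 0.2810
O = 0.1998 / √(0.1904 × 0.2810) = 0.1998 / 0.23131 = 0.8638

0.86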